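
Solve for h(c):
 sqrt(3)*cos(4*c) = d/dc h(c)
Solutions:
 h(c) = C1 + sqrt(3)*sin(4*c)/4


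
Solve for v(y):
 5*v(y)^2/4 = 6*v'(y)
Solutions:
 v(y) = -24/(C1 + 5*y)


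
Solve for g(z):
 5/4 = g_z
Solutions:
 g(z) = C1 + 5*z/4


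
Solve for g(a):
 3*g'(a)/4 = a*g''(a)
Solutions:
 g(a) = C1 + C2*a^(7/4)


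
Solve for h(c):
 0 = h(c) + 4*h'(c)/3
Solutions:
 h(c) = C1*exp(-3*c/4)


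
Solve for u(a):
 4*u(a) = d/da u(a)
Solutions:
 u(a) = C1*exp(4*a)


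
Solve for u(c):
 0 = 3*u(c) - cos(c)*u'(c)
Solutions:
 u(c) = C1*(sin(c) + 1)^(3/2)/(sin(c) - 1)^(3/2)


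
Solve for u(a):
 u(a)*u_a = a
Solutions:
 u(a) = -sqrt(C1 + a^2)
 u(a) = sqrt(C1 + a^2)


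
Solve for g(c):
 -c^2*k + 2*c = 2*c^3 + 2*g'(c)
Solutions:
 g(c) = C1 - c^4/4 - c^3*k/6 + c^2/2


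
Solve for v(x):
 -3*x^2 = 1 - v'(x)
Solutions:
 v(x) = C1 + x^3 + x


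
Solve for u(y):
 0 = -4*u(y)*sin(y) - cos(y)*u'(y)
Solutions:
 u(y) = C1*cos(y)^4


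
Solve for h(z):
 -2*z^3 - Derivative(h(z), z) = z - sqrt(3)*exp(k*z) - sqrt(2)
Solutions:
 h(z) = C1 - z^4/2 - z^2/2 + sqrt(2)*z + sqrt(3)*exp(k*z)/k


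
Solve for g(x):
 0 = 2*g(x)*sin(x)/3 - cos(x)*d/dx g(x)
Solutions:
 g(x) = C1/cos(x)^(2/3)


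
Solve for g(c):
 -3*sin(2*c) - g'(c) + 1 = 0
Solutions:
 g(c) = C1 + c + 3*cos(2*c)/2


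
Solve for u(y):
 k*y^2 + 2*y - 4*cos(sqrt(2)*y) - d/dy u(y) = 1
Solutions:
 u(y) = C1 + k*y^3/3 + y^2 - y - 2*sqrt(2)*sin(sqrt(2)*y)


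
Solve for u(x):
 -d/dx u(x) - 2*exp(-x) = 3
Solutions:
 u(x) = C1 - 3*x + 2*exp(-x)


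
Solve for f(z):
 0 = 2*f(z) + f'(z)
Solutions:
 f(z) = C1*exp(-2*z)


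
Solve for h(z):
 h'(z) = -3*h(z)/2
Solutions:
 h(z) = C1*exp(-3*z/2)


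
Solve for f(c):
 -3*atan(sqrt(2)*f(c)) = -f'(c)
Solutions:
 Integral(1/atan(sqrt(2)*_y), (_y, f(c))) = C1 + 3*c


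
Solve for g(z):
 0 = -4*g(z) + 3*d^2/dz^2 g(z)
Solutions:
 g(z) = C1*exp(-2*sqrt(3)*z/3) + C2*exp(2*sqrt(3)*z/3)


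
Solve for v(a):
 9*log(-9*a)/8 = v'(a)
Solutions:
 v(a) = C1 + 9*a*log(-a)/8 + 9*a*(-1 + 2*log(3))/8


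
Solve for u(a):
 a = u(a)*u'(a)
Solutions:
 u(a) = -sqrt(C1 + a^2)
 u(a) = sqrt(C1 + a^2)


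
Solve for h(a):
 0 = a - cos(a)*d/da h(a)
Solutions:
 h(a) = C1 + Integral(a/cos(a), a)


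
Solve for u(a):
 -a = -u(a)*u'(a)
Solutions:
 u(a) = -sqrt(C1 + a^2)
 u(a) = sqrt(C1 + a^2)


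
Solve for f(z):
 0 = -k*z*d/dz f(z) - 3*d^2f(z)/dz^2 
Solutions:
 f(z) = Piecewise((-sqrt(6)*sqrt(pi)*C1*erf(sqrt(6)*sqrt(k)*z/6)/(2*sqrt(k)) - C2, (k > 0) | (k < 0)), (-C1*z - C2, True))


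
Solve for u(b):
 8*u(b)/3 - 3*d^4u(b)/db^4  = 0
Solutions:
 u(b) = C1*exp(-2^(3/4)*sqrt(3)*b/3) + C2*exp(2^(3/4)*sqrt(3)*b/3) + C3*sin(2^(3/4)*sqrt(3)*b/3) + C4*cos(2^(3/4)*sqrt(3)*b/3)


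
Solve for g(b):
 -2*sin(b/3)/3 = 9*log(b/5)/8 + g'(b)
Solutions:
 g(b) = C1 - 9*b*log(b)/8 + 9*b/8 + 9*b*log(5)/8 + 2*cos(b/3)


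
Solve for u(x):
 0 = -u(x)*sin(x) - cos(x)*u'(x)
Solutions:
 u(x) = C1*cos(x)


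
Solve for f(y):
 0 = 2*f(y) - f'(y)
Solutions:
 f(y) = C1*exp(2*y)


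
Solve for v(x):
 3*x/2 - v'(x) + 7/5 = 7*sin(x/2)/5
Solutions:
 v(x) = C1 + 3*x^2/4 + 7*x/5 + 14*cos(x/2)/5


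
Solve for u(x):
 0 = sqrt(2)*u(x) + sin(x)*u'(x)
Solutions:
 u(x) = C1*(cos(x) + 1)^(sqrt(2)/2)/(cos(x) - 1)^(sqrt(2)/2)


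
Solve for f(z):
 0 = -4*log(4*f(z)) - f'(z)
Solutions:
 Integral(1/(log(_y) + 2*log(2)), (_y, f(z)))/4 = C1 - z


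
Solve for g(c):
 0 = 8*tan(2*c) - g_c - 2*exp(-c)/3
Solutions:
 g(c) = C1 + 2*log(tan(2*c)^2 + 1) + 2*exp(-c)/3


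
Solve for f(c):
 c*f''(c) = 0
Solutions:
 f(c) = C1 + C2*c


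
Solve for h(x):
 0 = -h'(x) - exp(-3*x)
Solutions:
 h(x) = C1 + exp(-3*x)/3


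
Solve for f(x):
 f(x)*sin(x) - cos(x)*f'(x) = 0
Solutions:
 f(x) = C1/cos(x)


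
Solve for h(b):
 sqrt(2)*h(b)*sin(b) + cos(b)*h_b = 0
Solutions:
 h(b) = C1*cos(b)^(sqrt(2))


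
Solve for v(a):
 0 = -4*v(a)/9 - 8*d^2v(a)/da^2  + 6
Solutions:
 v(a) = C1*sin(sqrt(2)*a/6) + C2*cos(sqrt(2)*a/6) + 27/2


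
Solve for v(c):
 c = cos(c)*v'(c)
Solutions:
 v(c) = C1 + Integral(c/cos(c), c)


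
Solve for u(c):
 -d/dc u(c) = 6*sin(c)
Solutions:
 u(c) = C1 + 6*cos(c)


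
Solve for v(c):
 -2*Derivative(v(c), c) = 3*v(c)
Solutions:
 v(c) = C1*exp(-3*c/2)


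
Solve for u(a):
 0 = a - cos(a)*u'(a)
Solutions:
 u(a) = C1 + Integral(a/cos(a), a)


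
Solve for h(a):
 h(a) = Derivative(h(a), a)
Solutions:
 h(a) = C1*exp(a)


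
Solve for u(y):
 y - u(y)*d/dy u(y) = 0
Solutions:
 u(y) = -sqrt(C1 + y^2)
 u(y) = sqrt(C1 + y^2)


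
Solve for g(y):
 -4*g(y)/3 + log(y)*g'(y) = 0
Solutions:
 g(y) = C1*exp(4*li(y)/3)


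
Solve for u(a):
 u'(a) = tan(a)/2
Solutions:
 u(a) = C1 - log(cos(a))/2


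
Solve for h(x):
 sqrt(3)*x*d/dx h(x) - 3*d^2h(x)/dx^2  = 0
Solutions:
 h(x) = C1 + C2*erfi(sqrt(2)*3^(3/4)*x/6)


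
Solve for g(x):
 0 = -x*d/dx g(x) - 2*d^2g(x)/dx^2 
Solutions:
 g(x) = C1 + C2*erf(x/2)


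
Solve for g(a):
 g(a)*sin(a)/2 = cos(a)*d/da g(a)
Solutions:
 g(a) = C1/sqrt(cos(a))


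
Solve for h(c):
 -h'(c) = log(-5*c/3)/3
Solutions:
 h(c) = C1 - c*log(-c)/3 + c*(-log(5) + 1 + log(3))/3


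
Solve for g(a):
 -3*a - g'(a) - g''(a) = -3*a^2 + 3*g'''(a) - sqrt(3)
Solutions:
 g(a) = C1 + a^3 - 9*a^2/2 - 9*a + sqrt(3)*a + (C2*sin(sqrt(11)*a/6) + C3*cos(sqrt(11)*a/6))*exp(-a/6)


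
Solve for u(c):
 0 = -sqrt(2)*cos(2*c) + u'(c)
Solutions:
 u(c) = C1 + sqrt(2)*sin(2*c)/2


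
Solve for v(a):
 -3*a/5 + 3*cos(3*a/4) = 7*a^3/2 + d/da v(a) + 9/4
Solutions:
 v(a) = C1 - 7*a^4/8 - 3*a^2/10 - 9*a/4 + 4*sin(3*a/4)


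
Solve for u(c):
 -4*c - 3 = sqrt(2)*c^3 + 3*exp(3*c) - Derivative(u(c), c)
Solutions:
 u(c) = C1 + sqrt(2)*c^4/4 + 2*c^2 + 3*c + exp(3*c)


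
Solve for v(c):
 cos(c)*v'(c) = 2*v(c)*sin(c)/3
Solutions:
 v(c) = C1/cos(c)^(2/3)


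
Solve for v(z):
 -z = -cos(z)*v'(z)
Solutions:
 v(z) = C1 + Integral(z/cos(z), z)


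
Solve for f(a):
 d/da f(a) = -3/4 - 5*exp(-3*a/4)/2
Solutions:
 f(a) = C1 - 3*a/4 + 10*exp(-3*a/4)/3


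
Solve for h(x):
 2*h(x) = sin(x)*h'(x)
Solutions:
 h(x) = C1*(cos(x) - 1)/(cos(x) + 1)


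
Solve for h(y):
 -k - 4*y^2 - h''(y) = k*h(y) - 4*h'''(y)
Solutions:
 h(y) = C1*exp(y*(-(-216*k + sqrt((216*k + 1)^2 - 1) - 1)^(1/3) + 1 - 1/(-216*k + sqrt((216*k + 1)^2 - 1) - 1)^(1/3))/12) + C2*exp(y*((-216*k + sqrt((216*k + 1)^2 - 1) - 1)^(1/3) - sqrt(3)*I*(-216*k + sqrt((216*k + 1)^2 - 1) - 1)^(1/3) + 2 - 4/((-1 + sqrt(3)*I)*(-216*k + sqrt((216*k + 1)^2 - 1) - 1)^(1/3)))/24) + C3*exp(y*((-216*k + sqrt((216*k + 1)^2 - 1) - 1)^(1/3) + sqrt(3)*I*(-216*k + sqrt((216*k + 1)^2 - 1) - 1)^(1/3) + 2 + 4/((1 + sqrt(3)*I)*(-216*k + sqrt((216*k + 1)^2 - 1) - 1)^(1/3)))/24) - 1 - 4*y^2/k + 8/k^2


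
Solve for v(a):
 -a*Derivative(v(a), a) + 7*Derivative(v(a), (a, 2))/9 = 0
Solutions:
 v(a) = C1 + C2*erfi(3*sqrt(14)*a/14)


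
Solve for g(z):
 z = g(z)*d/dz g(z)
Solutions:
 g(z) = -sqrt(C1 + z^2)
 g(z) = sqrt(C1 + z^2)


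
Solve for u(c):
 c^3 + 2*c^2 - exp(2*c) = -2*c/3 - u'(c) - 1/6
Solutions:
 u(c) = C1 - c^4/4 - 2*c^3/3 - c^2/3 - c/6 + exp(2*c)/2


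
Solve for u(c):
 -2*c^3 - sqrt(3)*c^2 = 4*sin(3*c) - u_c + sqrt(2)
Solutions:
 u(c) = C1 + c^4/2 + sqrt(3)*c^3/3 + sqrt(2)*c - 4*cos(3*c)/3


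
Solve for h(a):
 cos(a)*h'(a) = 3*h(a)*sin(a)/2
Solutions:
 h(a) = C1/cos(a)^(3/2)


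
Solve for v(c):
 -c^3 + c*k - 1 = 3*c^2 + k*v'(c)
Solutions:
 v(c) = C1 - c^4/(4*k) - c^3/k + c^2/2 - c/k


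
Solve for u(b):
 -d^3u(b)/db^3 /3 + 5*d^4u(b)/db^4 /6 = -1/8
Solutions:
 u(b) = C1 + C2*b + C3*b^2 + C4*exp(2*b/5) + b^3/16


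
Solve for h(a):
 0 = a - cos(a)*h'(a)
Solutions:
 h(a) = C1 + Integral(a/cos(a), a)


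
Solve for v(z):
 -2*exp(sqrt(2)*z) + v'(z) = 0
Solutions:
 v(z) = C1 + sqrt(2)*exp(sqrt(2)*z)


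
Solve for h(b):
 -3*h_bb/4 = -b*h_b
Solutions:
 h(b) = C1 + C2*erfi(sqrt(6)*b/3)


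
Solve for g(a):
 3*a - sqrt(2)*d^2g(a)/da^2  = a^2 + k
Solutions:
 g(a) = C1 + C2*a - sqrt(2)*a^4/24 + sqrt(2)*a^3/4 - sqrt(2)*a^2*k/4


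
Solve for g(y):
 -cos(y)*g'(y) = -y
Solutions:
 g(y) = C1 + Integral(y/cos(y), y)


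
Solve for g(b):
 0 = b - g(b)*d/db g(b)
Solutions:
 g(b) = -sqrt(C1 + b^2)
 g(b) = sqrt(C1 + b^2)


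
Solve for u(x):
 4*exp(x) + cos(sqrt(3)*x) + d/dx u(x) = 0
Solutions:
 u(x) = C1 - 4*exp(x) - sqrt(3)*sin(sqrt(3)*x)/3


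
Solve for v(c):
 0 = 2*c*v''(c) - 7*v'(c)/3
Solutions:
 v(c) = C1 + C2*c^(13/6)


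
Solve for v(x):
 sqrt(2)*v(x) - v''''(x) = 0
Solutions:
 v(x) = C1*exp(-2^(1/8)*x) + C2*exp(2^(1/8)*x) + C3*sin(2^(1/8)*x) + C4*cos(2^(1/8)*x)


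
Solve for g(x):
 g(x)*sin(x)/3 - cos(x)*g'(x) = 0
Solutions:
 g(x) = C1/cos(x)^(1/3)


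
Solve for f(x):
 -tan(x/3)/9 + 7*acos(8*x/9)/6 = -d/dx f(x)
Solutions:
 f(x) = C1 - 7*x*acos(8*x/9)/6 + 7*sqrt(81 - 64*x^2)/48 - log(cos(x/3))/3


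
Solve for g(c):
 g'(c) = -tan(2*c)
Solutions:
 g(c) = C1 + log(cos(2*c))/2


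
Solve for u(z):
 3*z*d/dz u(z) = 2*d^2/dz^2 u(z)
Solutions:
 u(z) = C1 + C2*erfi(sqrt(3)*z/2)


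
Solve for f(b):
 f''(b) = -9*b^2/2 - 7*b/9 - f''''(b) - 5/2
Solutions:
 f(b) = C1 + C2*b + C3*sin(b) + C4*cos(b) - 3*b^4/8 - 7*b^3/54 + 13*b^2/4


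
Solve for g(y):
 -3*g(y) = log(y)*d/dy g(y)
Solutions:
 g(y) = C1*exp(-3*li(y))


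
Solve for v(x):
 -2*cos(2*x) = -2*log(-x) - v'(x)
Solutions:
 v(x) = C1 - 2*x*log(-x) + 2*x + sin(2*x)


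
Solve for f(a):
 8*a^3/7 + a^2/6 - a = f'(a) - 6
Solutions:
 f(a) = C1 + 2*a^4/7 + a^3/18 - a^2/2 + 6*a


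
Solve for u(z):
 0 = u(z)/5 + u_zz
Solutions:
 u(z) = C1*sin(sqrt(5)*z/5) + C2*cos(sqrt(5)*z/5)


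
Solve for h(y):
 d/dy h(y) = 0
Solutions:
 h(y) = C1


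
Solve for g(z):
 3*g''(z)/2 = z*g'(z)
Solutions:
 g(z) = C1 + C2*erfi(sqrt(3)*z/3)


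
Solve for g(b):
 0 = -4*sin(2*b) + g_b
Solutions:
 g(b) = C1 - 2*cos(2*b)


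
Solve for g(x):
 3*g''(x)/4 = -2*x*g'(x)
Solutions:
 g(x) = C1 + C2*erf(2*sqrt(3)*x/3)


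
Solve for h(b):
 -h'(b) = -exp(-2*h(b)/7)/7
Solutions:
 h(b) = 7*log(-sqrt(C1 + b)) - 7*log(7) + 7*log(2)/2
 h(b) = 7*log(C1 + b)/2 - 7*log(7) + 7*log(2)/2


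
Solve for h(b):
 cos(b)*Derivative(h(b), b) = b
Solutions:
 h(b) = C1 + Integral(b/cos(b), b)


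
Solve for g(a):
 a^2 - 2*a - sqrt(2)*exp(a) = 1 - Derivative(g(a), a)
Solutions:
 g(a) = C1 - a^3/3 + a^2 + a + sqrt(2)*exp(a)


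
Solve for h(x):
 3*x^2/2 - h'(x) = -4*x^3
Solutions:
 h(x) = C1 + x^4 + x^3/2


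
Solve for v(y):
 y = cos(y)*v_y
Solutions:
 v(y) = C1 + Integral(y/cos(y), y)


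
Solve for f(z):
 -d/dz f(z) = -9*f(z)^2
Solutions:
 f(z) = -1/(C1 + 9*z)


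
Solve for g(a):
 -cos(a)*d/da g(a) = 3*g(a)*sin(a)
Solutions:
 g(a) = C1*cos(a)^3


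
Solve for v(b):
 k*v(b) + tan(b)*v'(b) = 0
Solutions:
 v(b) = C1*exp(-k*log(sin(b)))


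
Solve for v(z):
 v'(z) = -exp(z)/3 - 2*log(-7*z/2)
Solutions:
 v(z) = C1 - 2*z*log(-z) + 2*z*(-log(7) + log(2) + 1) - exp(z)/3


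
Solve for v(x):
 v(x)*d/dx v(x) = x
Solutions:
 v(x) = -sqrt(C1 + x^2)
 v(x) = sqrt(C1 + x^2)


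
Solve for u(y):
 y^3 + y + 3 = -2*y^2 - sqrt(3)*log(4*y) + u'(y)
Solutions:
 u(y) = C1 + y^4/4 + 2*y^3/3 + y^2/2 + sqrt(3)*y*log(y) - sqrt(3)*y + 2*sqrt(3)*y*log(2) + 3*y


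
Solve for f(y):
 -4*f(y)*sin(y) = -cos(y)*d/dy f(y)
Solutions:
 f(y) = C1/cos(y)^4


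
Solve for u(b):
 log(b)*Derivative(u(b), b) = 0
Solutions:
 u(b) = C1


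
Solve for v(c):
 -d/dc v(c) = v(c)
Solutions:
 v(c) = C1*exp(-c)


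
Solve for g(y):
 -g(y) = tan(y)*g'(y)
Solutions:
 g(y) = C1/sin(y)


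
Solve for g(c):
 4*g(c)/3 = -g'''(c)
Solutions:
 g(c) = C3*exp(-6^(2/3)*c/3) + (C1*sin(2^(2/3)*3^(1/6)*c/2) + C2*cos(2^(2/3)*3^(1/6)*c/2))*exp(6^(2/3)*c/6)


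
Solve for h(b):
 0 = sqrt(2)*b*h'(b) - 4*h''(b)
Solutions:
 h(b) = C1 + C2*erfi(2^(3/4)*b/4)


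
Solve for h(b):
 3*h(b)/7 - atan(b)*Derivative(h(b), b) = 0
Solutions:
 h(b) = C1*exp(3*Integral(1/atan(b), b)/7)


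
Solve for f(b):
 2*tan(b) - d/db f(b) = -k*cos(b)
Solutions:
 f(b) = C1 + k*sin(b) - 2*log(cos(b))


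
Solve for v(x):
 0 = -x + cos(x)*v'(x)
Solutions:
 v(x) = C1 + Integral(x/cos(x), x)


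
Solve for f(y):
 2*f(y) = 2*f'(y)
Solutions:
 f(y) = C1*exp(y)


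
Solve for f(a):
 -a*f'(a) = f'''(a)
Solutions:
 f(a) = C1 + Integral(C2*airyai(-a) + C3*airybi(-a), a)


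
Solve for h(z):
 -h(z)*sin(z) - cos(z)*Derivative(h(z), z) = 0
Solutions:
 h(z) = C1*cos(z)


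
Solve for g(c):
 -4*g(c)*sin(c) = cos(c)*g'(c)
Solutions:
 g(c) = C1*cos(c)^4


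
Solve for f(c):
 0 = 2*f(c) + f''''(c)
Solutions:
 f(c) = (C1*sin(2^(3/4)*c/2) + C2*cos(2^(3/4)*c/2))*exp(-2^(3/4)*c/2) + (C3*sin(2^(3/4)*c/2) + C4*cos(2^(3/4)*c/2))*exp(2^(3/4)*c/2)


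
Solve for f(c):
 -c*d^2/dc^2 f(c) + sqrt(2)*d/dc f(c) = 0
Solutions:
 f(c) = C1 + C2*c^(1 + sqrt(2))


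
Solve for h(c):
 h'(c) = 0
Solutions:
 h(c) = C1


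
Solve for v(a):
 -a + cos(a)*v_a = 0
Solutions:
 v(a) = C1 + Integral(a/cos(a), a)


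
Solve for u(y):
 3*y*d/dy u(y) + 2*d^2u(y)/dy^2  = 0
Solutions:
 u(y) = C1 + C2*erf(sqrt(3)*y/2)


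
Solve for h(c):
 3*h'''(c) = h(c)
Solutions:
 h(c) = C3*exp(3^(2/3)*c/3) + (C1*sin(3^(1/6)*c/2) + C2*cos(3^(1/6)*c/2))*exp(-3^(2/3)*c/6)


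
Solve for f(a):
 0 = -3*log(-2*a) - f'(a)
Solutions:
 f(a) = C1 - 3*a*log(-a) + 3*a*(1 - log(2))


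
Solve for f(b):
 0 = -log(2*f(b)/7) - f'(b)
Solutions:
 Integral(1/(log(_y) - log(7) + log(2)), (_y, f(b))) = C1 - b


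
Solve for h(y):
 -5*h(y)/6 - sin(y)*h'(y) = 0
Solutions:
 h(y) = C1*(cos(y) + 1)^(5/12)/(cos(y) - 1)^(5/12)


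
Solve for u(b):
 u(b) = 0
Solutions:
 u(b) = 0


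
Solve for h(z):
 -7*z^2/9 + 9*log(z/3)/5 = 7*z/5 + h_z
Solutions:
 h(z) = C1 - 7*z^3/27 - 7*z^2/10 + 9*z*log(z)/5 - 9*z*log(3)/5 - 9*z/5


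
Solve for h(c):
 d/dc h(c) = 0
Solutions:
 h(c) = C1


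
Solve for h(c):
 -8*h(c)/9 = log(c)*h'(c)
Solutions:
 h(c) = C1*exp(-8*li(c)/9)


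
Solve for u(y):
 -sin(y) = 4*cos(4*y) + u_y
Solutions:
 u(y) = C1 - sin(4*y) + cos(y)


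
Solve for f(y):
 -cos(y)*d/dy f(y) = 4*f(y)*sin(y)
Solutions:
 f(y) = C1*cos(y)^4


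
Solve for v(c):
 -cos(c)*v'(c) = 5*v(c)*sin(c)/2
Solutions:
 v(c) = C1*cos(c)^(5/2)


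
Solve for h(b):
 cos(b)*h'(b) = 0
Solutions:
 h(b) = C1


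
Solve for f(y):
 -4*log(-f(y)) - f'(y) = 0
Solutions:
 -li(-f(y)) = C1 - 4*y


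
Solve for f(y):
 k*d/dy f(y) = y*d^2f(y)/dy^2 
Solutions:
 f(y) = C1 + y^(re(k) + 1)*(C2*sin(log(y)*Abs(im(k))) + C3*cos(log(y)*im(k)))


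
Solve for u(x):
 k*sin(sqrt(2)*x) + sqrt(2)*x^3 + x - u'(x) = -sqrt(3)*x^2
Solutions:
 u(x) = C1 - sqrt(2)*k*cos(sqrt(2)*x)/2 + sqrt(2)*x^4/4 + sqrt(3)*x^3/3 + x^2/2


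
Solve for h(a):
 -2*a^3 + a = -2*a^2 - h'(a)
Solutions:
 h(a) = C1 + a^4/2 - 2*a^3/3 - a^2/2


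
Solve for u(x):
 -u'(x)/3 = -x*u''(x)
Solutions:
 u(x) = C1 + C2*x^(4/3)


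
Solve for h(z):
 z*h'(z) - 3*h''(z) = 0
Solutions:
 h(z) = C1 + C2*erfi(sqrt(6)*z/6)


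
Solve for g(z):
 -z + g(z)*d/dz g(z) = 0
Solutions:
 g(z) = -sqrt(C1 + z^2)
 g(z) = sqrt(C1 + z^2)


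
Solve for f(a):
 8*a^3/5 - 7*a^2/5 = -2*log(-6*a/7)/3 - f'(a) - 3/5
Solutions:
 f(a) = C1 - 2*a^4/5 + 7*a^3/15 - 2*a*log(-a)/3 + a*(-10*log(6) + 1 + 10*log(7))/15


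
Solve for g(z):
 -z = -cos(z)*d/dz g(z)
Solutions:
 g(z) = C1 + Integral(z/cos(z), z)


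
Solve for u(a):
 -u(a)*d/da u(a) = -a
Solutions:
 u(a) = -sqrt(C1 + a^2)
 u(a) = sqrt(C1 + a^2)


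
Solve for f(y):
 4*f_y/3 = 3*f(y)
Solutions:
 f(y) = C1*exp(9*y/4)


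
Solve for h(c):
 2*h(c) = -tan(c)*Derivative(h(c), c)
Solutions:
 h(c) = C1/sin(c)^2


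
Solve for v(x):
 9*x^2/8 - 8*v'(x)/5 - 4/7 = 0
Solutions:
 v(x) = C1 + 15*x^3/64 - 5*x/14


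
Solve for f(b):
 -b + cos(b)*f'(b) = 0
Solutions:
 f(b) = C1 + Integral(b/cos(b), b)


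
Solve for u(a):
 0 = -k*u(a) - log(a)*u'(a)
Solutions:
 u(a) = C1*exp(-k*li(a))


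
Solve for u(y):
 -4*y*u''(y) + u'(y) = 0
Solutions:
 u(y) = C1 + C2*y^(5/4)


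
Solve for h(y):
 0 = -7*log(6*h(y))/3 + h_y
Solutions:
 -3*Integral(1/(log(_y) + log(6)), (_y, h(y)))/7 = C1 - y


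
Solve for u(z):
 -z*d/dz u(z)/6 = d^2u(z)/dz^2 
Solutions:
 u(z) = C1 + C2*erf(sqrt(3)*z/6)


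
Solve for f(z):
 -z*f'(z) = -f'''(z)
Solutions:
 f(z) = C1 + Integral(C2*airyai(z) + C3*airybi(z), z)


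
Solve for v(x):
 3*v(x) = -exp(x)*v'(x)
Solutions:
 v(x) = C1*exp(3*exp(-x))


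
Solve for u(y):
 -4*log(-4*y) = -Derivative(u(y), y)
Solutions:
 u(y) = C1 + 4*y*log(-y) + 4*y*(-1 + 2*log(2))


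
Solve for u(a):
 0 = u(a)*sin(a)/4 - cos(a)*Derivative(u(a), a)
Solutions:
 u(a) = C1/cos(a)^(1/4)


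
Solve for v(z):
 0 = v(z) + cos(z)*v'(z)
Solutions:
 v(z) = C1*sqrt(sin(z) - 1)/sqrt(sin(z) + 1)


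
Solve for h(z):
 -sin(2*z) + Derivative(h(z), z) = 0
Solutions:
 h(z) = C1 - cos(2*z)/2


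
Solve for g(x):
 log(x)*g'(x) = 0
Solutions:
 g(x) = C1


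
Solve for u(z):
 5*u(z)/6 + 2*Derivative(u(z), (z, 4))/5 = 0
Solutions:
 u(z) = (C1*sin(3^(3/4)*sqrt(5)*z/6) + C2*cos(3^(3/4)*sqrt(5)*z/6))*exp(-3^(3/4)*sqrt(5)*z/6) + (C3*sin(3^(3/4)*sqrt(5)*z/6) + C4*cos(3^(3/4)*sqrt(5)*z/6))*exp(3^(3/4)*sqrt(5)*z/6)


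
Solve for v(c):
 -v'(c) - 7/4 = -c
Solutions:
 v(c) = C1 + c^2/2 - 7*c/4


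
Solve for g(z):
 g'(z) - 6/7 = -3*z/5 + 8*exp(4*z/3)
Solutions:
 g(z) = C1 - 3*z^2/10 + 6*z/7 + 6*exp(4*z/3)


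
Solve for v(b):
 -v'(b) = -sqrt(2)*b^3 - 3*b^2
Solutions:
 v(b) = C1 + sqrt(2)*b^4/4 + b^3


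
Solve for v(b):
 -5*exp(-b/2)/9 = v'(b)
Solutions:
 v(b) = C1 + 10*exp(-b/2)/9


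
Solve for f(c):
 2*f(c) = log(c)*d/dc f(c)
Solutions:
 f(c) = C1*exp(2*li(c))


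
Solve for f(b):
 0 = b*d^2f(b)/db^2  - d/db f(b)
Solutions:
 f(b) = C1 + C2*b^2


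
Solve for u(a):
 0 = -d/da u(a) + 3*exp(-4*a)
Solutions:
 u(a) = C1 - 3*exp(-4*a)/4


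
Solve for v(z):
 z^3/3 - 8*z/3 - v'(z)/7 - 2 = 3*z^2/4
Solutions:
 v(z) = C1 + 7*z^4/12 - 7*z^3/4 - 28*z^2/3 - 14*z


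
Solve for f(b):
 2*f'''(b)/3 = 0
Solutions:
 f(b) = C1 + C2*b + C3*b^2


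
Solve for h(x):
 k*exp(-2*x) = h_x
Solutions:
 h(x) = C1 - k*exp(-2*x)/2


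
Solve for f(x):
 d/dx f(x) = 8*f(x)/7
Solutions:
 f(x) = C1*exp(8*x/7)


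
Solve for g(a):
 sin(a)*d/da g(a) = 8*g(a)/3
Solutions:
 g(a) = C1*(cos(a) - 1)^(4/3)/(cos(a) + 1)^(4/3)


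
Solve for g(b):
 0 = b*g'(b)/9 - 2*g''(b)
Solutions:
 g(b) = C1 + C2*erfi(b/6)


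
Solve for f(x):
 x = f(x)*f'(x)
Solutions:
 f(x) = -sqrt(C1 + x^2)
 f(x) = sqrt(C1 + x^2)


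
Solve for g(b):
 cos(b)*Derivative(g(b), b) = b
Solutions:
 g(b) = C1 + Integral(b/cos(b), b)


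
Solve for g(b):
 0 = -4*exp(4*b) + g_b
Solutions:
 g(b) = C1 + exp(4*b)


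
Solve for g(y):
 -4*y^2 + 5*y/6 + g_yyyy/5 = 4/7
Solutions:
 g(y) = C1 + C2*y + C3*y^2 + C4*y^3 + y^6/18 - 5*y^5/144 + 5*y^4/42


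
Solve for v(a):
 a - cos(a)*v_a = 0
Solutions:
 v(a) = C1 + Integral(a/cos(a), a)


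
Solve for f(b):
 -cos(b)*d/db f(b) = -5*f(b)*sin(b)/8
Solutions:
 f(b) = C1/cos(b)^(5/8)


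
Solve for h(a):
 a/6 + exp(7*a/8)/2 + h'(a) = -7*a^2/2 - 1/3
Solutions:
 h(a) = C1 - 7*a^3/6 - a^2/12 - a/3 - 4*exp(7*a/8)/7


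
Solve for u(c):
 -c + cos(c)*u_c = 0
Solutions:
 u(c) = C1 + Integral(c/cos(c), c)


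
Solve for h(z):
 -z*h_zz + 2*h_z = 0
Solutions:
 h(z) = C1 + C2*z^3


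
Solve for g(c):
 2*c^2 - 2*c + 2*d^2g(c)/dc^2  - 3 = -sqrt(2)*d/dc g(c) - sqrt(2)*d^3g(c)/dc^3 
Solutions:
 g(c) = C1 - sqrt(2)*c^3/3 + sqrt(2)*c^2/2 + 2*c^2 - 2*c - sqrt(2)*c/2 + (C2*sin(sqrt(2)*c/2) + C3*cos(sqrt(2)*c/2))*exp(-sqrt(2)*c/2)


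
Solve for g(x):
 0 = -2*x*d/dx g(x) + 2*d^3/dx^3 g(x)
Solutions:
 g(x) = C1 + Integral(C2*airyai(x) + C3*airybi(x), x)


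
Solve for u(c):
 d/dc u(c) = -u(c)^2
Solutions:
 u(c) = 1/(C1 + c)


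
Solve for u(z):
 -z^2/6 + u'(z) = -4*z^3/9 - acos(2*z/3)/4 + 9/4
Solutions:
 u(z) = C1 - z^4/9 + z^3/18 - z*acos(2*z/3)/4 + 9*z/4 + sqrt(9 - 4*z^2)/8


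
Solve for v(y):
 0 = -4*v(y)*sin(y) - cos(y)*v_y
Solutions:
 v(y) = C1*cos(y)^4


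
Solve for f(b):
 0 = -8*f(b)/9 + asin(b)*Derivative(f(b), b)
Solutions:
 f(b) = C1*exp(8*Integral(1/asin(b), b)/9)


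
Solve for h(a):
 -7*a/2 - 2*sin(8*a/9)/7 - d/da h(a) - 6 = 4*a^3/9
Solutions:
 h(a) = C1 - a^4/9 - 7*a^2/4 - 6*a + 9*cos(8*a/9)/28


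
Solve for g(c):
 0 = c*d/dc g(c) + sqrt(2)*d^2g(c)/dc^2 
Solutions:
 g(c) = C1 + C2*erf(2^(1/4)*c/2)


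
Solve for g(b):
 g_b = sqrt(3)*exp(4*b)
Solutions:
 g(b) = C1 + sqrt(3)*exp(4*b)/4


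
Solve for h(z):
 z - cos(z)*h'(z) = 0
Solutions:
 h(z) = C1 + Integral(z/cos(z), z)


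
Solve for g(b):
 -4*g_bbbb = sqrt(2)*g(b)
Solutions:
 g(b) = (C1*sin(2^(1/8)*b/2) + C2*cos(2^(1/8)*b/2))*exp(-2^(1/8)*b/2) + (C3*sin(2^(1/8)*b/2) + C4*cos(2^(1/8)*b/2))*exp(2^(1/8)*b/2)


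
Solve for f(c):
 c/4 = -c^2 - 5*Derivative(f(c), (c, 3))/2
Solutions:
 f(c) = C1 + C2*c + C3*c^2 - c^5/150 - c^4/240


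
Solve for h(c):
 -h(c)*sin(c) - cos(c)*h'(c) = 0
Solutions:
 h(c) = C1*cos(c)


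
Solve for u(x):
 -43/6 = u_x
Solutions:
 u(x) = C1 - 43*x/6


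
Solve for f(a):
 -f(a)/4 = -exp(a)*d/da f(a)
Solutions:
 f(a) = C1*exp(-exp(-a)/4)


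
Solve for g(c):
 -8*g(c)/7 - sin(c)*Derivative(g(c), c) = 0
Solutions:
 g(c) = C1*(cos(c) + 1)^(4/7)/(cos(c) - 1)^(4/7)


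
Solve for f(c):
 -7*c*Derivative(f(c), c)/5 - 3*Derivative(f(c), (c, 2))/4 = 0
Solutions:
 f(c) = C1 + C2*erf(sqrt(210)*c/15)


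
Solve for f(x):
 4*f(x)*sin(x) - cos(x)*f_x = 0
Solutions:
 f(x) = C1/cos(x)^4


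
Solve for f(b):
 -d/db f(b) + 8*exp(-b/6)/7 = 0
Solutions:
 f(b) = C1 - 48*exp(-b/6)/7


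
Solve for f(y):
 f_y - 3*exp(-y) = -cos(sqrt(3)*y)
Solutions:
 f(y) = C1 - sqrt(3)*sin(sqrt(3)*y)/3 - 3*exp(-y)


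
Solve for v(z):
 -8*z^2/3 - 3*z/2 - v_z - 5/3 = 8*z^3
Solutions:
 v(z) = C1 - 2*z^4 - 8*z^3/9 - 3*z^2/4 - 5*z/3


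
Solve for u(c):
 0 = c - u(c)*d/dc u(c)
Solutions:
 u(c) = -sqrt(C1 + c^2)
 u(c) = sqrt(C1 + c^2)


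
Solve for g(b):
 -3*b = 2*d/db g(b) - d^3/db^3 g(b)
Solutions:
 g(b) = C1 + C2*exp(-sqrt(2)*b) + C3*exp(sqrt(2)*b) - 3*b^2/4


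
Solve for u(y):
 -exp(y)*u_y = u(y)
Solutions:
 u(y) = C1*exp(exp(-y))


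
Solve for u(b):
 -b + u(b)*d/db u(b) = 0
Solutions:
 u(b) = -sqrt(C1 + b^2)
 u(b) = sqrt(C1 + b^2)


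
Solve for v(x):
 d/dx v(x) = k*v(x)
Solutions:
 v(x) = C1*exp(k*x)


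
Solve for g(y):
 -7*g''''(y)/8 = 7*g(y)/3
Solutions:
 g(y) = (C1*sin(2^(1/4)*3^(3/4)*y/3) + C2*cos(2^(1/4)*3^(3/4)*y/3))*exp(-2^(1/4)*3^(3/4)*y/3) + (C3*sin(2^(1/4)*3^(3/4)*y/3) + C4*cos(2^(1/4)*3^(3/4)*y/3))*exp(2^(1/4)*3^(3/4)*y/3)


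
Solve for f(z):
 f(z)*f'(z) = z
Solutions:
 f(z) = -sqrt(C1 + z^2)
 f(z) = sqrt(C1 + z^2)


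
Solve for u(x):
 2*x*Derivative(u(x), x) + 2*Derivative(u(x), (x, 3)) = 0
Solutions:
 u(x) = C1 + Integral(C2*airyai(-x) + C3*airybi(-x), x)


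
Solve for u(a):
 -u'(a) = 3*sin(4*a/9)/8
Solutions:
 u(a) = C1 + 27*cos(4*a/9)/32


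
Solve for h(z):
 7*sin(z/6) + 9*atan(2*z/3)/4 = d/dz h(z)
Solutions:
 h(z) = C1 + 9*z*atan(2*z/3)/4 - 27*log(4*z^2 + 9)/16 - 42*cos(z/6)


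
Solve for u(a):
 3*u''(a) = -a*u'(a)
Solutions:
 u(a) = C1 + C2*erf(sqrt(6)*a/6)


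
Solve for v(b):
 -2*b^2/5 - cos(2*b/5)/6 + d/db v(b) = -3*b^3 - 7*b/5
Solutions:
 v(b) = C1 - 3*b^4/4 + 2*b^3/15 - 7*b^2/10 + 5*sin(2*b/5)/12


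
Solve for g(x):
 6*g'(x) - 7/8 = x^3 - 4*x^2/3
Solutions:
 g(x) = C1 + x^4/24 - 2*x^3/27 + 7*x/48


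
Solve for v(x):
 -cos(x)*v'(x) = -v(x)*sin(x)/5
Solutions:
 v(x) = C1/cos(x)^(1/5)


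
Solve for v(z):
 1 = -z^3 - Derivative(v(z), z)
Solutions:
 v(z) = C1 - z^4/4 - z


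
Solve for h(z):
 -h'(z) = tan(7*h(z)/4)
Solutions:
 h(z) = -4*asin(C1*exp(-7*z/4))/7 + 4*pi/7
 h(z) = 4*asin(C1*exp(-7*z/4))/7


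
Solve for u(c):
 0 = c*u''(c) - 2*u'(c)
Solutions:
 u(c) = C1 + C2*c^3


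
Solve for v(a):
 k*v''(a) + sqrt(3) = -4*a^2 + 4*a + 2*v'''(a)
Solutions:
 v(a) = C1 + C2*a + C3*exp(a*k/2) - a^4/(3*k) + 2*a^3*(1 - 4/k)/(3*k) + a^2*(-sqrt(3)/2 + 4/k - 16/k^2)/k


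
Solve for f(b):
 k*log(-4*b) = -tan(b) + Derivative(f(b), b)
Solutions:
 f(b) = C1 + b*k*(log(-b) - 1) + 2*b*k*log(2) - log(cos(b))


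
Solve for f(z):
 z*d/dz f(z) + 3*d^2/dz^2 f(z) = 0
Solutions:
 f(z) = C1 + C2*erf(sqrt(6)*z/6)


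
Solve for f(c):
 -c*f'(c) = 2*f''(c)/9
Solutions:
 f(c) = C1 + C2*erf(3*c/2)


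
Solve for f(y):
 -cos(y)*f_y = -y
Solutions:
 f(y) = C1 + Integral(y/cos(y), y)


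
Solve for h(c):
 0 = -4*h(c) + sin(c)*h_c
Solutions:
 h(c) = C1*(cos(c)^2 - 2*cos(c) + 1)/(cos(c)^2 + 2*cos(c) + 1)


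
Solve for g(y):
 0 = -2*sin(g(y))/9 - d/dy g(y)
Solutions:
 2*y/9 + log(cos(g(y)) - 1)/2 - log(cos(g(y)) + 1)/2 = C1


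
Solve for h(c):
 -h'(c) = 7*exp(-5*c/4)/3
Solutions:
 h(c) = C1 + 28*exp(-5*c/4)/15


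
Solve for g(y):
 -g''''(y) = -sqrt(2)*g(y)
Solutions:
 g(y) = C1*exp(-2^(1/8)*y) + C2*exp(2^(1/8)*y) + C3*sin(2^(1/8)*y) + C4*cos(2^(1/8)*y)


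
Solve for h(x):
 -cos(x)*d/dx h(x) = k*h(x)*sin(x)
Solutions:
 h(x) = C1*exp(k*log(cos(x)))


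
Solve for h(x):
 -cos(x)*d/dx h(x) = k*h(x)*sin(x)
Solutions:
 h(x) = C1*exp(k*log(cos(x)))


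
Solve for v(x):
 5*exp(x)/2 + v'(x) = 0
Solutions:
 v(x) = C1 - 5*exp(x)/2


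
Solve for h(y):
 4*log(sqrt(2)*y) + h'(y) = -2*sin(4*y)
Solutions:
 h(y) = C1 - 4*y*log(y) - 2*y*log(2) + 4*y + cos(4*y)/2


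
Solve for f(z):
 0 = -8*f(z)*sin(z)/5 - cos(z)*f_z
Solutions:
 f(z) = C1*cos(z)^(8/5)


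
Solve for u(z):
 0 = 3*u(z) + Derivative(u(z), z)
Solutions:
 u(z) = C1*exp(-3*z)


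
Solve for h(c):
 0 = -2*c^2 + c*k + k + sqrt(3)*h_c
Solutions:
 h(c) = C1 + 2*sqrt(3)*c^3/9 - sqrt(3)*c^2*k/6 - sqrt(3)*c*k/3


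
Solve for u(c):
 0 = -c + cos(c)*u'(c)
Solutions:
 u(c) = C1 + Integral(c/cos(c), c)


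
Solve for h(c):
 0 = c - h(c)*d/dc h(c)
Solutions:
 h(c) = -sqrt(C1 + c^2)
 h(c) = sqrt(C1 + c^2)


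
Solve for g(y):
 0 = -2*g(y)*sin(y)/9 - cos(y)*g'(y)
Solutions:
 g(y) = C1*cos(y)^(2/9)


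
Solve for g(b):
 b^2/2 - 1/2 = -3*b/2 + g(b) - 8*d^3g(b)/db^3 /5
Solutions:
 g(b) = C3*exp(5^(1/3)*b/2) + b^2/2 + 3*b/2 + (C1*sin(sqrt(3)*5^(1/3)*b/4) + C2*cos(sqrt(3)*5^(1/3)*b/4))*exp(-5^(1/3)*b/4) - 1/2


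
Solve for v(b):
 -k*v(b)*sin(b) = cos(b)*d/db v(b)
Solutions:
 v(b) = C1*exp(k*log(cos(b)))


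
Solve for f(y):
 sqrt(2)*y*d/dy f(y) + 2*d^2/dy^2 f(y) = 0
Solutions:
 f(y) = C1 + C2*erf(2^(1/4)*y/2)


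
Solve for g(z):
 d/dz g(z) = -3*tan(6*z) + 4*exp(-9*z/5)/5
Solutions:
 g(z) = C1 - log(tan(6*z)^2 + 1)/4 - 4*exp(-9*z/5)/9


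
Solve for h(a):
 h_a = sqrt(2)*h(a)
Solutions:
 h(a) = C1*exp(sqrt(2)*a)


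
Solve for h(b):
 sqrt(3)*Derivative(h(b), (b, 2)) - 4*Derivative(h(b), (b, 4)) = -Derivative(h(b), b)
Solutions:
 h(b) = C1 + C2*exp(-b*(3^(5/6)/(sqrt(9 - sqrt(3)) + 3)^(1/3) + 3^(2/3)*(sqrt(9 - sqrt(3)) + 3)^(1/3))/12)*sin(b*(-3^(1/6)*(sqrt(9 - sqrt(3)) + 3)^(1/3) + 3^(1/3)/(sqrt(9 - sqrt(3)) + 3)^(1/3))/4) + C3*exp(-b*(3^(5/6)/(sqrt(9 - sqrt(3)) + 3)^(1/3) + 3^(2/3)*(sqrt(9 - sqrt(3)) + 3)^(1/3))/12)*cos(b*(-3^(1/6)*(sqrt(9 - sqrt(3)) + 3)^(1/3) + 3^(1/3)/(sqrt(9 - sqrt(3)) + 3)^(1/3))/4) + C4*exp(b*(3^(5/6)/(sqrt(9 - sqrt(3)) + 3)^(1/3) + 3^(2/3)*(sqrt(9 - sqrt(3)) + 3)^(1/3))/6)


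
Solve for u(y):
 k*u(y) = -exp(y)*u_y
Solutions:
 u(y) = C1*exp(k*exp(-y))


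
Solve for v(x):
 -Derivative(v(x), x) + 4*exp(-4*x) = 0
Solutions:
 v(x) = C1 - exp(-4*x)


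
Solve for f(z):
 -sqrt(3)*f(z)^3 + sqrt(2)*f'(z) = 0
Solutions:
 f(z) = -sqrt(-1/(C1 + sqrt(6)*z))
 f(z) = sqrt(-1/(C1 + sqrt(6)*z))


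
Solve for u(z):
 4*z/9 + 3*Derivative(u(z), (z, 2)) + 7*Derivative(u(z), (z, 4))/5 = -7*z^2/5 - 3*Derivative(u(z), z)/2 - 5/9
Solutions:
 u(z) = C1 + C2*exp(-70^(1/3)*z*(-(21 + sqrt(1001))^(1/3) + 2*70^(1/3)/(21 + sqrt(1001))^(1/3))/28)*sin(sqrt(3)*70^(1/3)*z*(2*70^(1/3)/(21 + sqrt(1001))^(1/3) + (21 + sqrt(1001))^(1/3))/28) + C3*exp(-70^(1/3)*z*(-(21 + sqrt(1001))^(1/3) + 2*70^(1/3)/(21 + sqrt(1001))^(1/3))/28)*cos(sqrt(3)*70^(1/3)*z*(2*70^(1/3)/(21 + sqrt(1001))^(1/3) + (21 + sqrt(1001))^(1/3))/28) + C4*exp(70^(1/3)*z*(-(21 + sqrt(1001))^(1/3) + 2*70^(1/3)/(21 + sqrt(1001))^(1/3))/14) - 14*z^3/45 + 232*z^2/135 - 326*z/45


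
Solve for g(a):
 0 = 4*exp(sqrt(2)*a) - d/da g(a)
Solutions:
 g(a) = C1 + 2*sqrt(2)*exp(sqrt(2)*a)


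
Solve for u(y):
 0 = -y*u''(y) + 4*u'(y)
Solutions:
 u(y) = C1 + C2*y^5


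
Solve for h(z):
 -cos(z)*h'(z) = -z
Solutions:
 h(z) = C1 + Integral(z/cos(z), z)


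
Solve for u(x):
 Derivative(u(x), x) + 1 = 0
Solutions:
 u(x) = C1 - x


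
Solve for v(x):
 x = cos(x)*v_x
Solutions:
 v(x) = C1 + Integral(x/cos(x), x)


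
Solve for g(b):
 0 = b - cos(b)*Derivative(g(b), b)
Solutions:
 g(b) = C1 + Integral(b/cos(b), b)


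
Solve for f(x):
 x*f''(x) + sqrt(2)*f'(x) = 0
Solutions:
 f(x) = C1 + C2*x^(1 - sqrt(2))


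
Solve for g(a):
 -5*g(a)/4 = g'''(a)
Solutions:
 g(a) = C3*exp(-10^(1/3)*a/2) + (C1*sin(10^(1/3)*sqrt(3)*a/4) + C2*cos(10^(1/3)*sqrt(3)*a/4))*exp(10^(1/3)*a/4)


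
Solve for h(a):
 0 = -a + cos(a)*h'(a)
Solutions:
 h(a) = C1 + Integral(a/cos(a), a)


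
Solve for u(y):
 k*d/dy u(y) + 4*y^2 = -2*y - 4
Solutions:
 u(y) = C1 - 4*y^3/(3*k) - y^2/k - 4*y/k


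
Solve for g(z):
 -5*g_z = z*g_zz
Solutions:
 g(z) = C1 + C2/z^4


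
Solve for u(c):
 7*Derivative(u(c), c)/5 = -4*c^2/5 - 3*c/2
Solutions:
 u(c) = C1 - 4*c^3/21 - 15*c^2/28


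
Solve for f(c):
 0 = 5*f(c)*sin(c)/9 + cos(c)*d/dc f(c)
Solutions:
 f(c) = C1*cos(c)^(5/9)


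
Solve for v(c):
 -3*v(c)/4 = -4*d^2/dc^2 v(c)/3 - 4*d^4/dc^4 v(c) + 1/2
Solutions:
 v(c) = C1*exp(-sqrt(3)*c*sqrt(-2 + sqrt(31))/6) + C2*exp(sqrt(3)*c*sqrt(-2 + sqrt(31))/6) + C3*sin(sqrt(3)*c*sqrt(2 + sqrt(31))/6) + C4*cos(sqrt(3)*c*sqrt(2 + sqrt(31))/6) - 2/3


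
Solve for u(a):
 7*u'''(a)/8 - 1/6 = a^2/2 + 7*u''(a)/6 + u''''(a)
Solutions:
 u(a) = C1 + C2*a - a^4/28 - 3*a^3/28 + 43*a^2/784 + (C3*sin(sqrt(2247)*a/48) + C4*cos(sqrt(2247)*a/48))*exp(7*a/16)


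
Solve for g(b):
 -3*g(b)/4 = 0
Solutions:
 g(b) = 0


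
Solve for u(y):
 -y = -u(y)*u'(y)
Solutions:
 u(y) = -sqrt(C1 + y^2)
 u(y) = sqrt(C1 + y^2)


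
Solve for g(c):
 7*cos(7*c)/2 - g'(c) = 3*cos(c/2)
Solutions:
 g(c) = C1 - 6*sin(c/2) + sin(7*c)/2


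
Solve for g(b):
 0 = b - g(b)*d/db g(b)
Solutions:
 g(b) = -sqrt(C1 + b^2)
 g(b) = sqrt(C1 + b^2)


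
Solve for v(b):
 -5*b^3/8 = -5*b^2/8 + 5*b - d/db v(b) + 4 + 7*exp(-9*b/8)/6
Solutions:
 v(b) = C1 + 5*b^4/32 - 5*b^3/24 + 5*b^2/2 + 4*b - 28*exp(-9*b/8)/27


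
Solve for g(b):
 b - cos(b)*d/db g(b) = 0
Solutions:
 g(b) = C1 + Integral(b/cos(b), b)


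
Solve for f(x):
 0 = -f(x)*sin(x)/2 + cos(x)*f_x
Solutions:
 f(x) = C1/sqrt(cos(x))


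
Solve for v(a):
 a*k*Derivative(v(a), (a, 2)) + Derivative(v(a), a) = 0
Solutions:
 v(a) = C1 + a^(((re(k) - 1)*re(k) + im(k)^2)/(re(k)^2 + im(k)^2))*(C2*sin(log(a)*Abs(im(k))/(re(k)^2 + im(k)^2)) + C3*cos(log(a)*im(k)/(re(k)^2 + im(k)^2)))


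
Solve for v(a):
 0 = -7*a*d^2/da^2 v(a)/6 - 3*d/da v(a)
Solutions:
 v(a) = C1 + C2/a^(11/7)


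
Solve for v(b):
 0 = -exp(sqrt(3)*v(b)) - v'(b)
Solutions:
 v(b) = sqrt(3)*(2*log(1/(C1 + b)) - log(3))/6


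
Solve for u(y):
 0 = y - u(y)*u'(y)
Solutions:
 u(y) = -sqrt(C1 + y^2)
 u(y) = sqrt(C1 + y^2)


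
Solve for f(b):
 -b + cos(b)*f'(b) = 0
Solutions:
 f(b) = C1 + Integral(b/cos(b), b)


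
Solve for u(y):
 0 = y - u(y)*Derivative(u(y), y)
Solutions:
 u(y) = -sqrt(C1 + y^2)
 u(y) = sqrt(C1 + y^2)


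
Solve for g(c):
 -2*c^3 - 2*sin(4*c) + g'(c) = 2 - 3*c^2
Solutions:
 g(c) = C1 + c^4/2 - c^3 + 2*c - cos(4*c)/2


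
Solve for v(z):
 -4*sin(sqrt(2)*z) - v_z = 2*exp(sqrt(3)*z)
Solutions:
 v(z) = C1 - 2*sqrt(3)*exp(sqrt(3)*z)/3 + 2*sqrt(2)*cos(sqrt(2)*z)


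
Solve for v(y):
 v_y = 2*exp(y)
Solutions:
 v(y) = C1 + 2*exp(y)


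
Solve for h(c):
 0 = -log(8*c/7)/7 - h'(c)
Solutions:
 h(c) = C1 - c*log(c)/7 - 3*c*log(2)/7 + c/7 + c*log(7)/7


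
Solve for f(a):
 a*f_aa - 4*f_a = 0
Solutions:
 f(a) = C1 + C2*a^5


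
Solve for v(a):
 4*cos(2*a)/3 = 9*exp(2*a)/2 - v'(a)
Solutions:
 v(a) = C1 + 9*exp(2*a)/4 - 2*sin(2*a)/3


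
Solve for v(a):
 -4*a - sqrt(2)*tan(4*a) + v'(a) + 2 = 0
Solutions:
 v(a) = C1 + 2*a^2 - 2*a - sqrt(2)*log(cos(4*a))/4


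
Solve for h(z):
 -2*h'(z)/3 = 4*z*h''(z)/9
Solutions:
 h(z) = C1 + C2/sqrt(z)


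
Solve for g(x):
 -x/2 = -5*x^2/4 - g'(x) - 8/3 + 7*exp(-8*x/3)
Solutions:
 g(x) = C1 - 5*x^3/12 + x^2/4 - 8*x/3 - 21*exp(-8*x/3)/8


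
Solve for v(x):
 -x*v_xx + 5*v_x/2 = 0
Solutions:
 v(x) = C1 + C2*x^(7/2)


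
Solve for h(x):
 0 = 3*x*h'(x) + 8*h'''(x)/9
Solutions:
 h(x) = C1 + Integral(C2*airyai(-3*x/2) + C3*airybi(-3*x/2), x)


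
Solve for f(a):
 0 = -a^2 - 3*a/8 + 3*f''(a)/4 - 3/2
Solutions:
 f(a) = C1 + C2*a + a^4/9 + a^3/12 + a^2


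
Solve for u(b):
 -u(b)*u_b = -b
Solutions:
 u(b) = -sqrt(C1 + b^2)
 u(b) = sqrt(C1 + b^2)


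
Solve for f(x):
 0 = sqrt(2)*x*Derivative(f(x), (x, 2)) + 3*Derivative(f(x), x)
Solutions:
 f(x) = C1 + C2*x^(1 - 3*sqrt(2)/2)


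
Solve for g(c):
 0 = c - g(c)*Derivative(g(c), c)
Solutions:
 g(c) = -sqrt(C1 + c^2)
 g(c) = sqrt(C1 + c^2)


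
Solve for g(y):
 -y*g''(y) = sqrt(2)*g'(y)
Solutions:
 g(y) = C1 + C2*y^(1 - sqrt(2))


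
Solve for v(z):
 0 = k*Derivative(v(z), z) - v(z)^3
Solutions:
 v(z) = -sqrt(2)*sqrt(-k/(C1*k + z))/2
 v(z) = sqrt(2)*sqrt(-k/(C1*k + z))/2


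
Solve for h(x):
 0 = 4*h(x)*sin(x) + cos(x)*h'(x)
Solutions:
 h(x) = C1*cos(x)^4


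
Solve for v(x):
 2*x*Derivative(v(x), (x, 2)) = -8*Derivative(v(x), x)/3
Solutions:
 v(x) = C1 + C2/x^(1/3)


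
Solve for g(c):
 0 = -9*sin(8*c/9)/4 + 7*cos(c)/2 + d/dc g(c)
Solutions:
 g(c) = C1 - 7*sin(c)/2 - 81*cos(8*c/9)/32


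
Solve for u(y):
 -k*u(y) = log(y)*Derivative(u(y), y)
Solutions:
 u(y) = C1*exp(-k*li(y))


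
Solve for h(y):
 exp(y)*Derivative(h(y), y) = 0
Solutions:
 h(y) = C1


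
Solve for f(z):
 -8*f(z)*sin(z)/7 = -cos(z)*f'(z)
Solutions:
 f(z) = C1/cos(z)^(8/7)


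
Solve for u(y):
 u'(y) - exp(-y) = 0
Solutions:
 u(y) = C1 - exp(-y)


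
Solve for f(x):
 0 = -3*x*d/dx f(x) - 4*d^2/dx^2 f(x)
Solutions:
 f(x) = C1 + C2*erf(sqrt(6)*x/4)


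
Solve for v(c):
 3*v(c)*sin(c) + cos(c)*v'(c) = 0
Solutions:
 v(c) = C1*cos(c)^3


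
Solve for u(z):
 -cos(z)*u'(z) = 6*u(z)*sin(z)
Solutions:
 u(z) = C1*cos(z)^6


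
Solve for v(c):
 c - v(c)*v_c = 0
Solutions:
 v(c) = -sqrt(C1 + c^2)
 v(c) = sqrt(C1 + c^2)


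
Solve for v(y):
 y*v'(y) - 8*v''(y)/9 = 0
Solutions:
 v(y) = C1 + C2*erfi(3*y/4)


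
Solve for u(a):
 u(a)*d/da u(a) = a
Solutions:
 u(a) = -sqrt(C1 + a^2)
 u(a) = sqrt(C1 + a^2)


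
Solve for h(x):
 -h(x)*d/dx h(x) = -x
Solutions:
 h(x) = -sqrt(C1 + x^2)
 h(x) = sqrt(C1 + x^2)


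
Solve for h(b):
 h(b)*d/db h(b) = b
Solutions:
 h(b) = -sqrt(C1 + b^2)
 h(b) = sqrt(C1 + b^2)


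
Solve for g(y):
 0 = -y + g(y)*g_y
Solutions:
 g(y) = -sqrt(C1 + y^2)
 g(y) = sqrt(C1 + y^2)


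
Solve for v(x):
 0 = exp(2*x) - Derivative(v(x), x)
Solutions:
 v(x) = C1 + exp(2*x)/2


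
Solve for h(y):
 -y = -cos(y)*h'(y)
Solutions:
 h(y) = C1 + Integral(y/cos(y), y)


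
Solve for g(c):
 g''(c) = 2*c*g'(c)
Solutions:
 g(c) = C1 + C2*erfi(c)


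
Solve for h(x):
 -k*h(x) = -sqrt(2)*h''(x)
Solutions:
 h(x) = C1*exp(-2^(3/4)*sqrt(k)*x/2) + C2*exp(2^(3/4)*sqrt(k)*x/2)


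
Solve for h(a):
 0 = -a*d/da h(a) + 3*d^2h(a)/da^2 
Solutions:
 h(a) = C1 + C2*erfi(sqrt(6)*a/6)


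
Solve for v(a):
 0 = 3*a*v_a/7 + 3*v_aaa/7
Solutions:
 v(a) = C1 + Integral(C2*airyai(-a) + C3*airybi(-a), a)


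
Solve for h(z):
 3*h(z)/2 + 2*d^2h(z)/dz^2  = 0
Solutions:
 h(z) = C1*sin(sqrt(3)*z/2) + C2*cos(sqrt(3)*z/2)


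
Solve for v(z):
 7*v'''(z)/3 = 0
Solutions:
 v(z) = C1 + C2*z + C3*z^2


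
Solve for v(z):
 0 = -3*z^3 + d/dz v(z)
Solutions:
 v(z) = C1 + 3*z^4/4


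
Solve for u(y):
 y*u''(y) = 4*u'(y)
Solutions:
 u(y) = C1 + C2*y^5


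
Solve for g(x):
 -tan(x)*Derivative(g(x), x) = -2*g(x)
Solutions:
 g(x) = C1*sin(x)^2


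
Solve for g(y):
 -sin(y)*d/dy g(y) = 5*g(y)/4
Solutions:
 g(y) = C1*(cos(y) + 1)^(5/8)/(cos(y) - 1)^(5/8)


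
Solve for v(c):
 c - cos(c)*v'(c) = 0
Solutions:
 v(c) = C1 + Integral(c/cos(c), c)


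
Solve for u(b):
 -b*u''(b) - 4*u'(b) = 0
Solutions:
 u(b) = C1 + C2/b^3


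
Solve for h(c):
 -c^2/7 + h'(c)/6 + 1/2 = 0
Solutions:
 h(c) = C1 + 2*c^3/7 - 3*c


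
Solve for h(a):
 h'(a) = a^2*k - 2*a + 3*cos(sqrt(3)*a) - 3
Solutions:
 h(a) = C1 + a^3*k/3 - a^2 - 3*a + sqrt(3)*sin(sqrt(3)*a)


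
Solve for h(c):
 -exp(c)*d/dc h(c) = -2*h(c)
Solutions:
 h(c) = C1*exp(-2*exp(-c))


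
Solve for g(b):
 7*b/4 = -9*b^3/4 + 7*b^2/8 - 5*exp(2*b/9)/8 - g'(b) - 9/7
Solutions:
 g(b) = C1 - 9*b^4/16 + 7*b^3/24 - 7*b^2/8 - 9*b/7 - 45*exp(2*b/9)/16


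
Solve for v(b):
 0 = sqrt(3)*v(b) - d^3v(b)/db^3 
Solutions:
 v(b) = C3*exp(3^(1/6)*b) + (C1*sin(3^(2/3)*b/2) + C2*cos(3^(2/3)*b/2))*exp(-3^(1/6)*b/2)


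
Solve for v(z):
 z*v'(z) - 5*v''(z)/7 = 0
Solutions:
 v(z) = C1 + C2*erfi(sqrt(70)*z/10)


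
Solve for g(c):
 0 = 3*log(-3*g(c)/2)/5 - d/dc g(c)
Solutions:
 -5*Integral(1/(log(-_y) - log(2) + log(3)), (_y, g(c)))/3 = C1 - c


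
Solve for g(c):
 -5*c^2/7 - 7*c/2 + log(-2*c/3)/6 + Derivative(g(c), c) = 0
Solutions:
 g(c) = C1 + 5*c^3/21 + 7*c^2/4 - c*log(-c)/6 + c*(-log(2) + 1 + log(3))/6


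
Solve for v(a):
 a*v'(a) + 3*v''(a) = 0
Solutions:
 v(a) = C1 + C2*erf(sqrt(6)*a/6)


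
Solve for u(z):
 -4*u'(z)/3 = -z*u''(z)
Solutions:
 u(z) = C1 + C2*z^(7/3)


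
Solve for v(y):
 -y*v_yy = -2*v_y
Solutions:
 v(y) = C1 + C2*y^3


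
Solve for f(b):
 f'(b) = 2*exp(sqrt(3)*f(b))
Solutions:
 f(b) = sqrt(3)*(2*log(-1/(C1 + 2*b)) - log(3))/6


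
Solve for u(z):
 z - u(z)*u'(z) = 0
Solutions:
 u(z) = -sqrt(C1 + z^2)
 u(z) = sqrt(C1 + z^2)


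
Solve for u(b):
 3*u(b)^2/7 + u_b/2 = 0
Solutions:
 u(b) = 7/(C1 + 6*b)


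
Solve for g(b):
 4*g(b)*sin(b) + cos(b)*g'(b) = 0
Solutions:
 g(b) = C1*cos(b)^4


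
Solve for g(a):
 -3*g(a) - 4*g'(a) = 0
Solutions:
 g(a) = C1*exp(-3*a/4)
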